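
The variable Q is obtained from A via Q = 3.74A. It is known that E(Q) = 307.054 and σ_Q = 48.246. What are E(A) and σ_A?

E(A) = 82.1, σ_A = 12.9

From Q = 3.74A: E(Q) = a·E(A) + b, so E(A) = (E(Q) − b)/a = (307.054 − 0)/3.74 = 82.1.
σ_Q = |a|·σ_A, so σ_A = 48.246/|3.74| = 12.9.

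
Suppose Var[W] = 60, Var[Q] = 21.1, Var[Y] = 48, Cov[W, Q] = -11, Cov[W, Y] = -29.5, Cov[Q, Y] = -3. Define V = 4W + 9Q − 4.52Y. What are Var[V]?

Var[V] = 4168.5592

Var[V] = a²·Var[W] + b²·Var[Q] + c²·Var[Y] + 2ab·Cov[W, Q] + 2ac·Cov[W, Y] + 2bc·Cov[Q, Y], with a = 4, b = 9, c = -4.52.
= 960 + 1709.1 + 980.6592 + (-792) + 1066.72 + 244.08
= 4168.5592.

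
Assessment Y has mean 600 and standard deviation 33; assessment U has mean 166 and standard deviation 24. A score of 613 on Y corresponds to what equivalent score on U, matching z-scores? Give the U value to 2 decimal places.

z = (613 − 600)/33 ≈ 0.3939.
U = 166 + z·24 = 166 + (613 − 600)·24/33 ≈ 175.45.

U = 175.45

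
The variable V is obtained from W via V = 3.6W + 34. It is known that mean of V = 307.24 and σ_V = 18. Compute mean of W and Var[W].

From V = 3.6W + 34: mean of V = a·mean of W + b, so mean of W = (mean of V − b)/a = (307.24 − 34)/3.6 = 75.9.
Var[V] = 18² = 324.
Var[V] = a²·Var[W], so Var[W] = 324/3.6² = 25.

mean of W = 75.9, Var[W] = 25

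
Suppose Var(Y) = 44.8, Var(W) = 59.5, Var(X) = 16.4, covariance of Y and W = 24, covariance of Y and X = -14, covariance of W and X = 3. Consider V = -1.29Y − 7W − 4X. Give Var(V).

Var(V) = a²·Var(Y) + b²·Var(W) + c²·Var(X) + 2ab·covariance of Y and W + 2ac·covariance of Y and X + 2bc·covariance of W and X, with a = -1.29, b = -7, c = -4.
= 74.55168 + 2915.5 + 262.4 + 433.44 + (-144.48) + 168
= 3709.41168.

Var(V) = 3709.41168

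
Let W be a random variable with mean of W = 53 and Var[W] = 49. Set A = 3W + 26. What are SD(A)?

SD(A) = 21

A = 3W + 26 is linear with a = 3, b = 26.
SD(W) = √49 = 7.
SD(A) = |a|·SD(W) = |3|·7 = 21.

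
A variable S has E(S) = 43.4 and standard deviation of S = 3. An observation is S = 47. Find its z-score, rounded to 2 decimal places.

z = (S − E(S)) / standard deviation of S = (47 − 43.4) / 3 = 1.20.

z = 1.20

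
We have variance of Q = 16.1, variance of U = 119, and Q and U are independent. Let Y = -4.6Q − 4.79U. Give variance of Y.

variance of Y = 3071.0239

variance of Y = a²·variance of Q + b²·variance of U + 2ab·Cov(Q, U) with a = -4.6, b = -4.79.
Independence gives Cov(Q, U) = 0.
= (-4.6)²·16.1 + (-4.79)²·119 + 2·(-4.6)·(-4.79)·0
= 340.676 + 2730.3479 + 0 = 3071.0239.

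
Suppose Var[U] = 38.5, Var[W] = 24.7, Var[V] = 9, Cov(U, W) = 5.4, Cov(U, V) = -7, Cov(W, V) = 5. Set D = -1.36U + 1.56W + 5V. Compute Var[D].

Var[D] = a²·Var[U] + b²·Var[W] + c²·Var[V] + 2ab·Cov(U, W) + 2ac·Cov(U, V) + 2bc·Cov(W, V), with a = -1.36, b = 1.56, c = 5.
= 71.2096 + 60.10992 + 225 + (-22.91328) + 95.2 + 78
= 506.60624.

Var[D] = 506.60624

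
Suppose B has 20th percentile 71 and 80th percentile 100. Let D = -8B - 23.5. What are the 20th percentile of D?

20th percentile of D = -823.5

Since a = -8 < 0 the transformation is decreasing, reversing order: the 20th percentile of D corresponds to the 80th percentile of B.
So P_{20}(D) = a·P_{80}(B) + b = (-8)·100 + (-23.5) = -823.5.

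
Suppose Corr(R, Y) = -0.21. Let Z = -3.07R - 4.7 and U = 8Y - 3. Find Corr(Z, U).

Linear rescalings preserve |correlation|; the slopes -3.07 and 8 have opposite signs, so the correlation flips sign: Corr(Z, U) = −Corr(R, Y) = 0.21.

Corr(Z, U) = 0.21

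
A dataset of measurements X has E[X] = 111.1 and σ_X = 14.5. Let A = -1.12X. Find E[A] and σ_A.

A = -1.12X is linear with a = -1.12, b = 0.
E[A] = a·E[X] + b = (-1.12)·111.1 = -124.432.
σ_A = |a|·σ_X = |-1.12|·14.5 = 16.24.

E[A] = -124.432, σ_A = 16.24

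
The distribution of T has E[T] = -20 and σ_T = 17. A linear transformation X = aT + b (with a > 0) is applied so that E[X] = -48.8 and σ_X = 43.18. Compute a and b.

σ_X = a·σ_T (a > 0), so a = 43.18/17 = 2.54.
E[X] = a·E[T] + b, so b = -48.8 − 2.54·(-20) = 2.

a = 2.54, b = 2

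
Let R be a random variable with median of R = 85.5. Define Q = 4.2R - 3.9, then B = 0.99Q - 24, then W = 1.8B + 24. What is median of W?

median of W = 613.7664

median of Q = 4.2·85.5 + (-3.9) = 355.2.
median of B = 0.99·355.2 + (-24) = 327.648.
median of W = 1.8·327.648 + 24 = 613.7664.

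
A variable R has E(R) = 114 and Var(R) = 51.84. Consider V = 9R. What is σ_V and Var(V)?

V = 9R is linear with a = 9, b = 0.
σ_R = √51.84 = 7.2.
σ_V = |a|·σ_R = |9|·7.2 = 64.8.
Var(V) = a²·Var(R) = 9²·51.84 = 4199.04.

σ_V = 64.8, Var(V) = 4199.04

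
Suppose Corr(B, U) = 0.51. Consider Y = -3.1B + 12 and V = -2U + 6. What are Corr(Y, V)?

Linear rescalings preserve correlation up to sign; here the slopes -3.1 and -2 have the same sign, so Corr(Y, V) = Corr(B, U) = 0.51.

Corr(Y, V) = 0.51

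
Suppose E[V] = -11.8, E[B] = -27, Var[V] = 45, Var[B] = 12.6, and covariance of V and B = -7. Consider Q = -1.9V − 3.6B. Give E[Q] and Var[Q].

E[Q] = 119.62, Var[Q] = 229.986

E[Q] = (-1.9)·E[V] + (-3.6)·E[B] = (-1.9)·(-11.8) + (-3.6)·(-27) = 119.62.
Var[Q] = a²·Var[V] + b²·Var[B] + 2ab·covariance of V and B with a = -1.9, b = -3.6.
= (-1.9)²·45 + (-3.6)²·12.6 + 2·(-1.9)·(-3.6)·(-7)
= 162.45 + 163.296 + (-95.76) = 229.986.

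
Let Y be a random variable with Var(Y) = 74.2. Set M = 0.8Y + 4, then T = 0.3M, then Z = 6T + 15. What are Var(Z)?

Var(Z) = 153.86112

Var(M) = 0.8²·74.2 = 47.488.
Var(T) = 0.3²·47.488 = 4.27392.
Var(Z) = 6²·4.27392 = 153.86112.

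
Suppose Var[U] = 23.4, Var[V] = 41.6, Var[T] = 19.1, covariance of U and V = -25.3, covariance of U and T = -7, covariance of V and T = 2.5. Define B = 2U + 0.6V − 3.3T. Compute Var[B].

Var[B] = a²·Var[U] + b²·Var[V] + c²·Var[T] + 2ab·covariance of U and V + 2ac·covariance of U and T + 2bc·covariance of V and T, with a = 2, b = 0.6, c = -3.3.
= 93.6 + 14.976 + 207.999 + (-60.72) + 92.4 + (-9.9)
= 338.355.

Var[B] = 338.355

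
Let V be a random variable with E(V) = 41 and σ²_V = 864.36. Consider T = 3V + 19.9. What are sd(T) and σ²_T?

T = 3V + 19.9 is linear with a = 3, b = 19.9.
sd(V) = √864.36 = 29.4.
sd(T) = |a|·sd(V) = |3|·29.4 = 88.2.
σ²_T = a²·σ²_V = 3²·864.36 = 7779.24 (the additive constant 19.9 does not affect variance).

sd(T) = 88.2, σ²_T = 7779.24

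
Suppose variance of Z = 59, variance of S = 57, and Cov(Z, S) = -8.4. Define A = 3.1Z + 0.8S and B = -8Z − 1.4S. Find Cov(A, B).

Cov(A, B) = -1436.824

By bilinearity, Cov(A, B) = ac·variance of Z + bd·variance of S + (ad+bc)·Cov(Z, S), with a=3.1, b=0.8, c=-8, d=-1.4.
ac·variance of Z = 3.1·(-8)·59 = -1463.2
bd·variance of S = 0.8·(-1.4)·57 = -63.84
(ad+bc)·Cov(Z, S) = (-10.74)·(-8.4) = 90.216
Cov(A, B) = -1463.2 + (-63.84) + 90.216 = -1436.824.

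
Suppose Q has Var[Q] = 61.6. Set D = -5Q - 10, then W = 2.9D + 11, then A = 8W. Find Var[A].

Var[A] = 828889.6

Var[D] = (-5)²·61.6 = 1540.
Var[W] = 2.9²·1540 = 12951.4.
Var[A] = 8²·12951.4 = 828889.6.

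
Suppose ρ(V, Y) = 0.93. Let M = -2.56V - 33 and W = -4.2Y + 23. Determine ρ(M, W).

ρ(M, W) = 0.93

Linear rescalings preserve correlation up to sign; here the slopes -2.56 and -4.2 have the same sign, so ρ(M, W) = ρ(V, Y) = 0.93.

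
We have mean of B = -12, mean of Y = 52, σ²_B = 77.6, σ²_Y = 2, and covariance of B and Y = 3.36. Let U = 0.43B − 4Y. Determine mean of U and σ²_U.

mean of U = -213.16, σ²_U = 34.78984

mean of U = 0.43·mean of B + (-4)·mean of Y = 0.43·(-12) + (-4)·52 = -213.16.
σ²_U = a²·σ²_B + b²·σ²_Y + 2ab·covariance of B and Y with a = 0.43, b = -4.
= 0.43²·77.6 + (-4)²·2 + 2·0.43·(-4)·3.36
= 14.34824 + 32 + (-11.5584) = 34.78984.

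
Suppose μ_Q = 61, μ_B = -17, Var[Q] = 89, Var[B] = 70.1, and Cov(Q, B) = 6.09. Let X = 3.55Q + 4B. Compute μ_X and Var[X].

μ_X = 148.55, Var[X] = 2416.1785

μ_X = 3.55·μ_Q + 4·μ_B = 3.55·61 + 4·(-17) = 148.55.
Var[X] = a²·Var[Q] + b²·Var[B] + 2ab·Cov(Q, B) with a = 3.55, b = 4.
= 3.55²·89 + 4²·70.1 + 2·3.55·4·6.09
= 1121.6225 + 1121.6 + 172.956 = 2416.1785.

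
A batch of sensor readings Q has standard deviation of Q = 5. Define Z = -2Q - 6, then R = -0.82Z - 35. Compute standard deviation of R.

standard deviation of R = 8.2

standard deviation of Z = |-2|·5 = 10.
standard deviation of R = |-0.82|·10 = 8.2.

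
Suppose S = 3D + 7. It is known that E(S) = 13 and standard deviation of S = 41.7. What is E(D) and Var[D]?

E(D) = 2, Var[D] = 193.21

From S = 3D + 7: E(S) = a·E(D) + b, so E(D) = (E(S) − b)/a = (13 − 7)/3 = 2.
Var[S] = 41.7² = 1738.89.
Var[S] = a²·Var[D], so Var[D] = 1738.89/3² = 193.21.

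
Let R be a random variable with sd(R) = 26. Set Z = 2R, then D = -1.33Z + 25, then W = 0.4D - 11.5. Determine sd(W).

sd(Z) = |2|·26 = 52.
sd(D) = |-1.33|·52 = 69.16.
sd(W) = |0.4|·69.16 = 27.664.

sd(W) = 27.664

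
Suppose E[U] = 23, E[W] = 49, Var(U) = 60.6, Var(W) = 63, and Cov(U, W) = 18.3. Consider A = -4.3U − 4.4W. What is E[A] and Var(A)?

E[A] = (-4.3)·E[U] + (-4.4)·E[W] = (-4.3)·23 + (-4.4)·49 = -314.5.
Var(A) = a²·Var(U) + b²·Var(W) + 2ab·Cov(U, W) with a = -4.3, b = -4.4.
= (-4.3)²·60.6 + (-4.4)²·63 + 2·(-4.3)·(-4.4)·18.3
= 1120.494 + 1219.68 + 692.472 = 3032.646.

E[A] = -314.5, Var(A) = 3032.646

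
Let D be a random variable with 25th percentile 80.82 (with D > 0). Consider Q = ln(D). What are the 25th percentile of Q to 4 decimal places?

ln(D) is increasing, so P_{25}(Q) = g(P_{25}(D)) ≈ 4.3922.

25th percentile of Q = 4.3922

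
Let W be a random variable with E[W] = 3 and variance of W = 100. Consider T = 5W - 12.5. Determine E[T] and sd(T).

T = 5W - 12.5 is linear with a = 5, b = -12.5.
E[T] = a·E[W] + b = 5·3 + (-12.5) = 2.5.
sd(W) = √100 = 10.
sd(T) = |a|·sd(W) = |5|·10 = 50.

E[T] = 2.5, sd(T) = 50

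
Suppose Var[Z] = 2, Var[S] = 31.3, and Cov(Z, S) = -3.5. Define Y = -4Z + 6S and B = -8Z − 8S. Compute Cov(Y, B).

Cov(Y, B) = -1382.4

By bilinearity, Cov(Y, B) = ac·Var[Z] + bd·Var[S] + (ad+bc)·Cov(Z, S), with a=-4, b=6, c=-8, d=-8.
ac·Var[Z] = (-4)·(-8)·2 = 64
bd·Var[S] = 6·(-8)·31.3 = -1502.4
(ad+bc)·Cov(Z, S) = (-16)·(-3.5) = 56
Cov(Y, B) = 64 + (-1502.4) + 56 = -1382.4.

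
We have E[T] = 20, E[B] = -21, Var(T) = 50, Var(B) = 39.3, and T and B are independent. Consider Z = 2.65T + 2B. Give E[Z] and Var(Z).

E[Z] = 11, Var(Z) = 508.325

E[Z] = 2.65·E[T] + 2·E[B] = 2.65·20 + 2·(-21) = 11.
Var(Z) = a²·Var(T) + b²·Var(B) + 2ab·covariance of T and B with a = 2.65, b = 2.
Independence gives covariance of T and B = 0.
= 2.65²·50 + 2²·39.3 + 2·2.65·2·0
= 351.125 + 157.2 + 0 = 508.325.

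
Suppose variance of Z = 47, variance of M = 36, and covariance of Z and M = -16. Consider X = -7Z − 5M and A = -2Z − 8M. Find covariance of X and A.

By bilinearity, covariance of X and A = ac·variance of Z + bd·variance of M + (ad+bc)·covariance of Z and M, with a=-7, b=-5, c=-2, d=-8.
ac·variance of Z = (-7)·(-2)·47 = 658
bd·variance of M = (-5)·(-8)·36 = 1440
(ad+bc)·covariance of Z and M = (66)·(-16) = -1056
covariance of X and A = 658 + 1440 + (-1056) = 1042.

covariance of X and A = 1042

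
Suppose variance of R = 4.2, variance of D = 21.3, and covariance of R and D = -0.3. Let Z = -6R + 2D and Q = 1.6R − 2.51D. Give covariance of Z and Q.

covariance of Z and Q = -152.724

By bilinearity, covariance of Z and Q = ac·variance of R + bd·variance of D + (ad+bc)·covariance of R and D, with a=-6, b=2, c=1.6, d=-2.51.
ac·variance of R = (-6)·1.6·4.2 = -40.32
bd·variance of D = 2·(-2.51)·21.3 = -106.926
(ad+bc)·covariance of R and D = (18.26)·(-0.3) = -5.478
covariance of Z and Q = -40.32 + (-106.926) + (-5.478) = -152.724.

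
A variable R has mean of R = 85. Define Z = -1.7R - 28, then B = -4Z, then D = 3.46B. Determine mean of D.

mean of D = 2387.4

mean of Z = (-1.7)·85 + (-28) = -172.5.
mean of B = (-4)·(-172.5) = 690.
mean of D = 3.46·690 = 2387.4.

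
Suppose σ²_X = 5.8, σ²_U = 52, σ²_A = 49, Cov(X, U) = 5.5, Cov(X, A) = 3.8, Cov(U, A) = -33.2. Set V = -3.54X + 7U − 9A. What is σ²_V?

σ²_V = a²·σ²_X + b²·σ²_U + c²·σ²_A + 2ab·Cov(X, U) + 2ac·Cov(X, A) + 2bc·Cov(U, A), with a = -3.54, b = 7, c = -9.
= 72.68328 + 2548 + 3969 + (-272.58) + 242.136 + 4183.2
= 10742.43928.

σ²_V = 10742.43928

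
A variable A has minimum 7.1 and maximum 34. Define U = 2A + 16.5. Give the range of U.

Range(U) = 53.8

Range of A = 34 − 7.1 = 26.9.
Range(U) = |a|·Range(A) = |2|·26.9 = 53.8.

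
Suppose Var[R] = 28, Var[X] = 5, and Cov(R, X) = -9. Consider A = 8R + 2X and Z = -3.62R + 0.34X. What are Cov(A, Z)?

Cov(A, Z) = -766.8

By bilinearity, Cov(A, Z) = ac·Var[R] + bd·Var[X] + (ad+bc)·Cov(R, X), with a=8, b=2, c=-3.62, d=0.34.
ac·Var[R] = 8·(-3.62)·28 = -810.88
bd·Var[X] = 2·0.34·5 = 3.4
(ad+bc)·Cov(R, X) = (-4.52)·(-9) = 40.68
Cov(A, Z) = -810.88 + 3.4 + 40.68 = -766.8.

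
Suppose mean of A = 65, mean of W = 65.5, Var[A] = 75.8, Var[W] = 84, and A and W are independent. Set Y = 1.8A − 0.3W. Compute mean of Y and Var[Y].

mean of Y = 97.35, Var[Y] = 253.152

mean of Y = 1.8·mean of A + (-0.3)·mean of W = 1.8·65 + (-0.3)·65.5 = 97.35.
Var[Y] = a²·Var[A] + b²·Var[W] + 2ab·covariance of A and W with a = 1.8, b = -0.3.
Independence gives covariance of A and W = 0.
= 1.8²·75.8 + (-0.3)²·84 + 2·1.8·(-0.3)·0
= 245.592 + 7.56 + 0 = 253.152.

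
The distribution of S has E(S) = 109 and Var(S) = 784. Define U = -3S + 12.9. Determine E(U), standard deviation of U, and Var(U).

U = -3S + 12.9 is linear with a = -3, b = 12.9.
E(U) = a·E(S) + b = (-3)·109 + 12.9 = -314.1.
standard deviation of S = √784 = 28.
standard deviation of U = |a|·standard deviation of S = |-3|·28 = 84.
Var(U) = a²·Var(S) = (-3)²·784 = 7056 (the additive constant 12.9 does not affect variance).

E(U) = -314.1, standard deviation of U = 84, Var(U) = 7056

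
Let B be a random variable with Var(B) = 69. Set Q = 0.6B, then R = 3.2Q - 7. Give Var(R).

Var(Q) = 0.6²·69 = 24.84.
Var(R) = 3.2²·24.84 = 254.3616.

Var(R) = 254.3616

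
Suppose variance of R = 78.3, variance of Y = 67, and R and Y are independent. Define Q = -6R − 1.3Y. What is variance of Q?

variance of Q = 2932.03

variance of Q = a²·variance of R + b²·variance of Y + 2ab·Cov(R, Y) with a = -6, b = -1.3.
Independence gives Cov(R, Y) = 0.
= (-6)²·78.3 + (-1.3)²·67 + 2·(-6)·(-1.3)·0
= 2818.8 + 113.23 + 0 = 2932.03.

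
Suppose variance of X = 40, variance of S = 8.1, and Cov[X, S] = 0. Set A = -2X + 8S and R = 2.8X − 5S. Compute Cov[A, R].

Cov[A, R] = -548

By bilinearity, Cov[A, R] = ac·variance of X + bd·variance of S + (ad+bc)·Cov[X, S], with a=-2, b=8, c=2.8, d=-5.
ac·variance of X = (-2)·2.8·40 = -224
bd·variance of S = 8·(-5)·8.1 = -324
(ad+bc)·Cov[X, S] = (32.4)·0 = 0
Cov[A, R] = -224 + (-324) + 0 = -548.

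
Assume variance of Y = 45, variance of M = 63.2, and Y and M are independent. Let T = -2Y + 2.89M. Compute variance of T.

variance of T = 707.85272

variance of T = a²·variance of Y + b²·variance of M + 2ab·Cov(Y, M) with a = -2, b = 2.89.
Independence gives Cov(Y, M) = 0.
= (-2)²·45 + 2.89²·63.2 + 2·(-2)·2.89·0
= 180 + 527.85272 + 0 = 707.85272.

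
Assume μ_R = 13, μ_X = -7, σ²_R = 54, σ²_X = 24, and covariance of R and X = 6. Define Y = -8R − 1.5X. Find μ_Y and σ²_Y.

μ_Y = -93.5, σ²_Y = 3654

μ_Y = (-8)·μ_R + (-1.5)·μ_X = (-8)·13 + (-1.5)·(-7) = -93.5.
σ²_Y = a²·σ²_R + b²·σ²_X + 2ab·covariance of R and X with a = -8, b = -1.5.
= (-8)²·54 + (-1.5)²·24 + 2·(-8)·(-1.5)·6
= 3456 + 54 + 144 = 3654.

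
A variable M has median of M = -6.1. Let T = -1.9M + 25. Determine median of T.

median of T = 36.59

A linear map preserves order up to sign, so median of T = a·median of M + b = (-1.9)·(-6.1) + 25 = 36.59.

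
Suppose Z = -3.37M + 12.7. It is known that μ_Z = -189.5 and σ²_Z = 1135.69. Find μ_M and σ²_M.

From Z = -3.37M + 12.7: μ_Z = a·μ_M + b, so μ_M = (μ_Z − b)/a = (-189.5 − 12.7)/(-3.37) = 60.
σ²_Z = a²·σ²_M, so σ²_M = 1135.69/(-3.37)² = 100.

μ_M = 60, σ²_M = 100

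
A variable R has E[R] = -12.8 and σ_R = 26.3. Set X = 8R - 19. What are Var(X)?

Var(X) = 44268.16

X = 8R - 19 is linear with a = 8, b = -19.
Var(R) = 26.3² = 691.69.
Var(X) = a²·Var(R) = 8²·691.69 = 44268.16 (the additive constant -19 does not affect variance).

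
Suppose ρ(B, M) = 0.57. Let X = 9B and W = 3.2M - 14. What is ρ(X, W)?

ρ(X, W) = 0.57

Linear rescalings preserve correlation up to sign; here the slopes 9 and 3.2 have the same sign, so ρ(X, W) = ρ(B, M) = 0.57.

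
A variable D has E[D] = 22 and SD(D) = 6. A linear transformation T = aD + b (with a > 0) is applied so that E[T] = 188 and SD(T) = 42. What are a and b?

a = 7, b = 34

SD(T) = a·SD(D) (a > 0), so a = 42/6 = 7.
E[T] = a·E[D] + b, so b = 188 − 7·22 = 34.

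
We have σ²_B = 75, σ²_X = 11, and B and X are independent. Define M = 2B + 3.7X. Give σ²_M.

σ²_M = a²·σ²_B + b²·σ²_X + 2ab·Cov(B, X) with a = 2, b = 3.7.
Independence gives Cov(B, X) = 0.
= 2²·75 + 3.7²·11 + 2·2·3.7·0
= 300 + 150.59 + 0 = 450.59.

σ²_M = 450.59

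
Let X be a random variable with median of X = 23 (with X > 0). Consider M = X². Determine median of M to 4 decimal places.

X² is monotone on this domain, so median of M = square(23) = 529.

median of M = 529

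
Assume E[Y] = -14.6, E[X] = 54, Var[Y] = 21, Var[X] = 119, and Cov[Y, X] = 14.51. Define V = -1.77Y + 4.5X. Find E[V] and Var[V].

E[V] = (-1.77)·E[Y] + 4.5·E[X] = (-1.77)·(-14.6) + 4.5·54 = 268.842.
Var[V] = a²·Var[Y] + b²·Var[X] + 2ab·Cov[Y, X] with a = -1.77, b = 4.5.
= (-1.77)²·21 + 4.5²·119 + 2·(-1.77)·4.5·14.51
= 65.7909 + 2409.75 + (-231.1443) = 2244.3966.

E[V] = 268.842, Var[V] = 2244.3966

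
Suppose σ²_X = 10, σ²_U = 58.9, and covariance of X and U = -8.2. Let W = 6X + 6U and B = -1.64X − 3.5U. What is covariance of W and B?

By bilinearity, covariance of W and B = ac·σ²_X + bd·σ²_U + (ad+bc)·covariance of X and U, with a=6, b=6, c=-1.64, d=-3.5.
ac·σ²_X = 6·(-1.64)·10 = -98.4
bd·σ²_U = 6·(-3.5)·58.9 = -1236.9
(ad+bc)·covariance of X and U = (-30.84)·(-8.2) = 252.888
covariance of W and B = -98.4 + (-1236.9) + 252.888 = -1082.412.

covariance of W and B = -1082.412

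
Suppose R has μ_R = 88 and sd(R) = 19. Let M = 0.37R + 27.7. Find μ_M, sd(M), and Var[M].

μ_M = 60.26, sd(M) = 7.03, Var[M] = 49.4209

M = 0.37R + 27.7 is linear with a = 0.37, b = 27.7.
μ_M = a·μ_R + b = 0.37·88 + 27.7 = 60.26.
sd(M) = |a|·sd(R) = |0.37|·19 = 7.03.
Var[R] = 19² = 361.
Var[M] = a²·Var[R] = 0.37²·361 = 49.4209 (the additive constant 27.7 does not affect variance).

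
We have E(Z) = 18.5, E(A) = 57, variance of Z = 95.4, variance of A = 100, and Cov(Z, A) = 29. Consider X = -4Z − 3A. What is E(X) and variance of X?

E(X) = -245, variance of X = 3122.4

E(X) = (-4)·E(Z) + (-3)·E(A) = (-4)·18.5 + (-3)·57 = -245.
variance of X = a²·variance of Z + b²·variance of A + 2ab·Cov(Z, A) with a = -4, b = -3.
= (-4)²·95.4 + (-3)²·100 + 2·(-4)·(-3)·29
= 1526.4 + 900 + 696 = 3122.4.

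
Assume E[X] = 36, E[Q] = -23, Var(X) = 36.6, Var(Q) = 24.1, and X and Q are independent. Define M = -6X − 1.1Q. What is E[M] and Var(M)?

E[M] = (-6)·E[X] + (-1.1)·E[Q] = (-6)·36 + (-1.1)·(-23) = -190.7.
Var(M) = a²·Var(X) + b²·Var(Q) + 2ab·Cov[X, Q] with a = -6, b = -1.1.
Independence gives Cov[X, Q] = 0.
= (-6)²·36.6 + (-1.1)²·24.1 + 2·(-6)·(-1.1)·0
= 1317.6 + 29.161 + 0 = 1346.761.

E[M] = -190.7, Var(M) = 1346.761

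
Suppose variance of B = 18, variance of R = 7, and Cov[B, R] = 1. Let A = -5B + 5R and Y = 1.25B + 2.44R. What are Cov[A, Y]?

By bilinearity, Cov[A, Y] = ac·variance of B + bd·variance of R + (ad+bc)·Cov[B, R], with a=-5, b=5, c=1.25, d=2.44.
ac·variance of B = (-5)·1.25·18 = -112.5
bd·variance of R = 5·2.44·7 = 85.4
(ad+bc)·Cov[B, R] = (-5.95)·1 = -5.95
Cov[A, Y] = -112.5 + 85.4 + (-5.95) = -33.05.

Cov[A, Y] = -33.05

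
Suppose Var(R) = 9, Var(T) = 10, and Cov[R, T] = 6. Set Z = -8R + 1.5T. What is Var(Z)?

Var(Z) = 454.5

Var(Z) = a²·Var(R) + b²·Var(T) + 2ab·Cov[R, T] with a = -8, b = 1.5.
= (-8)²·9 + 1.5²·10 + 2·(-8)·1.5·6
= 576 + 22.5 + (-144) = 454.5.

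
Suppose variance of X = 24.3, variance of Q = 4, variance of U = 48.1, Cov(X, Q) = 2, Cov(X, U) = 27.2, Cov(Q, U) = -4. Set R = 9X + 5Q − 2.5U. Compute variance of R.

variance of R = 1424.925

variance of R = a²·variance of X + b²·variance of Q + c²·variance of U + 2ab·Cov(X, Q) + 2ac·Cov(X, U) + 2bc·Cov(Q, U), with a = 9, b = 5, c = -2.5.
= 1968.3 + 100 + 300.625 + 180 + (-1224) + 100
= 1424.925.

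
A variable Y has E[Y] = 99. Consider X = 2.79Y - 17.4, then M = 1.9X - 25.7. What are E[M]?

E[M] = 466.039

E[X] = 2.79·99 + (-17.4) = 258.81.
E[M] = 1.9·258.81 + (-25.7) = 466.039.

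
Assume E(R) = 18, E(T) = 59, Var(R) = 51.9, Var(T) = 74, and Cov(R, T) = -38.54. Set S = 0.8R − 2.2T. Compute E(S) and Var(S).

E(S) = 0.8·E(R) + (-2.2)·E(T) = 0.8·18 + (-2.2)·59 = -115.4.
Var(S) = a²·Var(R) + b²·Var(T) + 2ab·Cov(R, T) with a = 0.8, b = -2.2.
= 0.8²·51.9 + (-2.2)²·74 + 2·0.8·(-2.2)·(-38.54)
= 33.216 + 358.16 + 135.6608 = 527.0368.

E(S) = -115.4, Var(S) = 527.0368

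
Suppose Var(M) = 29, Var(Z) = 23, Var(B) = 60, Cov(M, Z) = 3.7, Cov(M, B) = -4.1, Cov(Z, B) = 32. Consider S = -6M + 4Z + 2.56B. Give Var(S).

Var(S) = a²·Var(M) + b²·Var(Z) + c²·Var(B) + 2ab·Cov(M, Z) + 2ac·Cov(M, B) + 2bc·Cov(Z, B), with a = -6, b = 4, c = 2.56.
= 1044 + 368 + 393.216 + (-177.6) + 125.952 + 655.36
= 2408.928.

Var(S) = 2408.928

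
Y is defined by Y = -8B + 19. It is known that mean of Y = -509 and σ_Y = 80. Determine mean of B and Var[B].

From Y = -8B + 19: mean of Y = a·mean of B + b, so mean of B = (mean of Y − b)/a = (-509 − 19)/(-8) = 66.
Var[Y] = 80² = 6400.
Var[Y] = a²·Var[B], so Var[B] = 6400/(-8)² = 100.

mean of B = 66, Var[B] = 100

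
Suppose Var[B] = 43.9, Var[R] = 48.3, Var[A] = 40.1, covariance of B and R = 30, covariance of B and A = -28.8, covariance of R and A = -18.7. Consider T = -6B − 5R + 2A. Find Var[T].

Var[T] = 5813.5

Var[T] = a²·Var[B] + b²·Var[R] + c²·Var[A] + 2ab·covariance of B and R + 2ac·covariance of B and A + 2bc·covariance of R and A, with a = -6, b = -5, c = 2.
= 1580.4 + 1207.5 + 160.4 + 1800 + 691.2 + 374
= 5813.5.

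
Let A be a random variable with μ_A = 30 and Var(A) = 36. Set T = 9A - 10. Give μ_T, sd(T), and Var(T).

μ_T = 260, sd(T) = 54, Var(T) = 2916

T = 9A - 10 is linear with a = 9, b = -10.
μ_T = a·μ_A + b = 9·30 + (-10) = 260.
sd(A) = √36 = 6.
sd(T) = |a|·sd(A) = |9|·6 = 54.
Var(T) = a²·Var(A) = 9²·36 = 2916 (the additive constant -10 does not affect variance).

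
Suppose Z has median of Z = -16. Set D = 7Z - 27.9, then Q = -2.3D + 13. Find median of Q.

median of Q = 334.77

median of D = 7·(-16) + (-27.9) = -139.9.
median of Q = (-2.3)·(-139.9) + 13 = 334.77.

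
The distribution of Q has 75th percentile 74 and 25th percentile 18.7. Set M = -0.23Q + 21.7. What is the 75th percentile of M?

75th percentile of M = 17.399

Since a = -0.23 < 0 the transformation is decreasing, reversing order: the 75th percentile of M corresponds to the 25th percentile of Q.
So P_{75}(M) = a·P_{25}(Q) + b = (-0.23)·18.7 + 21.7 = 17.399.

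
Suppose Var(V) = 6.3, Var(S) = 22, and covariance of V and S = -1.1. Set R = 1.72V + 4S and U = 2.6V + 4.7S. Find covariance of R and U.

By bilinearity, covariance of R and U = ac·Var(V) + bd·Var(S) + (ad+bc)·covariance of V and S, with a=1.72, b=4, c=2.6, d=4.7.
ac·Var(V) = 1.72·2.6·6.3 = 28.1736
bd·Var(S) = 4·4.7·22 = 413.6
(ad+bc)·covariance of V and S = (18.484)·(-1.1) = -20.3324
covariance of R and U = 28.1736 + 413.6 + (-20.3324) = 421.4412.

covariance of R and U = 421.4412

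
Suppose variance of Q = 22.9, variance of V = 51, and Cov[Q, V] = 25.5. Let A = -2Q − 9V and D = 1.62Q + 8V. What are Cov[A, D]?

By bilinearity, Cov[A, D] = ac·variance of Q + bd·variance of V + (ad+bc)·Cov[Q, V], with a=-2, b=-9, c=1.62, d=8.
ac·variance of Q = (-2)·1.62·22.9 = -74.196
bd·variance of V = (-9)·8·51 = -3672
(ad+bc)·Cov[Q, V] = (-30.58)·25.5 = -779.79
Cov[A, D] = -74.196 + (-3672) + (-779.79) = -4525.986.

Cov[A, D] = -4525.986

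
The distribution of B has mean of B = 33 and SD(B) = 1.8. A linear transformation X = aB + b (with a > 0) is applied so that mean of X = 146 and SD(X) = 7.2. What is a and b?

a = 4, b = 14

SD(X) = a·SD(B) (a > 0), so a = 7.2/1.8 = 4.
mean of X = a·mean of B + b, so b = 146 − 4·33 = 14.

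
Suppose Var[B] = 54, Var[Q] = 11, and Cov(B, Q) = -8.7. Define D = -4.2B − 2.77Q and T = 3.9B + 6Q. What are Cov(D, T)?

By bilinearity, Cov(D, T) = ac·Var[B] + bd·Var[Q] + (ad+bc)·Cov(B, Q), with a=-4.2, b=-2.77, c=3.9, d=6.
ac·Var[B] = (-4.2)·3.9·54 = -884.52
bd·Var[Q] = (-2.77)·6·11 = -182.82
(ad+bc)·Cov(B, Q) = (-36.003)·(-8.7) = 313.2261
Cov(D, T) = -884.52 + (-182.82) + 313.2261 = -754.1139.

Cov(D, T) = -754.1139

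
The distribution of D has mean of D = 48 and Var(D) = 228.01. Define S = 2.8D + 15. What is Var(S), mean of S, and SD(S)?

S = 2.8D + 15 is linear with a = 2.8, b = 15.
Var(S) = a²·Var(D) = 2.8²·228.01 = 1787.5984 (the additive constant 15 does not affect variance).
mean of S = a·mean of D + b = 2.8·48 + 15 = 149.4.
SD(D) = √228.01 = 15.1.
SD(S) = |a|·SD(D) = |2.8|·15.1 = 42.28.

Var(S) = 1787.5984, mean of S = 149.4, SD(S) = 42.28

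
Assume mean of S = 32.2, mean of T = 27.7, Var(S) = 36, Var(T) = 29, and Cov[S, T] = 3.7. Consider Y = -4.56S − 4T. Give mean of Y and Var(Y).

mean of Y = -257.632, Var(Y) = 1347.5456

mean of Y = (-4.56)·mean of S + (-4)·mean of T = (-4.56)·32.2 + (-4)·27.7 = -257.632.
Var(Y) = a²·Var(S) + b²·Var(T) + 2ab·Cov[S, T] with a = -4.56, b = -4.
= (-4.56)²·36 + (-4)²·29 + 2·(-4.56)·(-4)·3.7
= 748.5696 + 464 + 134.976 = 1347.5456.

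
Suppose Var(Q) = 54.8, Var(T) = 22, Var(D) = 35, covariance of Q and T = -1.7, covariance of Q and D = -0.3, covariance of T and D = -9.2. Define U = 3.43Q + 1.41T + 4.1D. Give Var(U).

Var(U) = 1145.5531

Var(U) = a²·Var(Q) + b²·Var(T) + c²·Var(D) + 2ab·covariance of Q and T + 2ac·covariance of Q and D + 2bc·covariance of T and D, with a = 3.43, b = 1.41, c = 4.1.
= 644.71652 + 43.7382 + 588.35 + (-16.44342) + (-8.4378) + (-106.3704)
= 1145.5531.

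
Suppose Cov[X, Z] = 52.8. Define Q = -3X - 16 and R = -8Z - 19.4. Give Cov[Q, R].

Cov[Q, R] = a·c·Cov[X, Z] = (-3)·(-8)·52.8 = 1267.2. Additive constants drop out.

Cov[Q, R] = 1267.2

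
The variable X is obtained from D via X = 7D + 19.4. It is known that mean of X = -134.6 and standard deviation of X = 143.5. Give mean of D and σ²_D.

mean of D = -22, σ²_D = 420.25

From X = 7D + 19.4: mean of X = a·mean of D + b, so mean of D = (mean of X − b)/a = (-134.6 − 19.4)/7 = -22.
σ²_X = 143.5² = 20592.25.
σ²_X = a²·σ²_D, so σ²_D = 20592.25/7² = 420.25.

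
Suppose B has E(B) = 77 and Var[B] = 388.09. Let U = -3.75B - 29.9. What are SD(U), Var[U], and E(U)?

U = -3.75B - 29.9 is linear with a = -3.75, b = -29.9.
SD(B) = √388.09 = 19.7.
SD(U) = |a|·SD(B) = |-3.75|·19.7 = 73.875.
Var[U] = a²·Var[B] = (-3.75)²·388.09 = 5457.515625 (the additive constant -29.9 does not affect variance).
E(U) = a·E(B) + b = (-3.75)·77 + (-29.9) = -318.65.

SD(U) = 73.875, Var[U] = 5457.515625, E(U) = -318.65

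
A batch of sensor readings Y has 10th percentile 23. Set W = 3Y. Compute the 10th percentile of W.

10th percentile of W = 69

Since a = 3 > 0 the transformation is increasing, so the 10th percentile of W = a·(P_{10} of Y) + b = 3·23 = 69.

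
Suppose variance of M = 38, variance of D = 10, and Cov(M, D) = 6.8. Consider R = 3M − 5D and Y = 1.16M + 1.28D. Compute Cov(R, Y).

By bilinearity, Cov(R, Y) = ac·variance of M + bd·variance of D + (ad+bc)·Cov(M, D), with a=3, b=-5, c=1.16, d=1.28.
ac·variance of M = 3·1.16·38 = 132.24
bd·variance of D = (-5)·1.28·10 = -64
(ad+bc)·Cov(M, D) = (-1.96)·6.8 = -13.328
Cov(R, Y) = 132.24 + (-64) + (-13.328) = 54.912.

Cov(R, Y) = 54.912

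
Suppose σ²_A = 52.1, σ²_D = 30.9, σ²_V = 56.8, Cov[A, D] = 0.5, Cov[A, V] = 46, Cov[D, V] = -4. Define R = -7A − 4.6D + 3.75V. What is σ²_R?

σ²_R = 1760.694

σ²_R = a²·σ²_A + b²·σ²_D + c²·σ²_V + 2ab·Cov[A, D] + 2ac·Cov[A, V] + 2bc·Cov[D, V], with a = -7, b = -4.6, c = 3.75.
= 2552.9 + 653.844 + 798.75 + 32.2 + (-2415) + 138
= 1760.694.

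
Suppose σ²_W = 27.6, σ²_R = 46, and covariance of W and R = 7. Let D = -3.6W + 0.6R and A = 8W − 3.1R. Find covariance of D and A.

covariance of D and A = -768.72

By bilinearity, covariance of D and A = ac·σ²_W + bd·σ²_R + (ad+bc)·covariance of W and R, with a=-3.6, b=0.6, c=8, d=-3.1.
ac·σ²_W = (-3.6)·8·27.6 = -794.88
bd·σ²_R = 0.6·(-3.1)·46 = -85.56
(ad+bc)·covariance of W and R = (15.96)·7 = 111.72
covariance of D and A = -794.88 + (-85.56) + 111.72 = -768.72.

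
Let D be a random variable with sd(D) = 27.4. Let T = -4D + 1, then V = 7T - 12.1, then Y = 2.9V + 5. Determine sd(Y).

sd(T) = |-4|·27.4 = 109.6.
sd(V) = |7|·109.6 = 767.2.
sd(Y) = |2.9|·767.2 = 2224.88.

sd(Y) = 2224.88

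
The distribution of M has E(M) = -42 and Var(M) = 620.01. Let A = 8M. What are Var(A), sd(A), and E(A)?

A = 8M is linear with a = 8, b = 0.
Var(A) = a²·Var(M) = 8²·620.01 = 39680.64.
sd(M) = √620.01 = 24.9.
sd(A) = |a|·sd(M) = |8|·24.9 = 199.2.
E(A) = a·E(M) + b = 8·(-42) = -336.

Var(A) = 39680.64, sd(A) = 199.2, E(A) = -336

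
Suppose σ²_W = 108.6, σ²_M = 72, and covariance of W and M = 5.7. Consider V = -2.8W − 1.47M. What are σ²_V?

σ²_V = a²·σ²_W + b²·σ²_M + 2ab·covariance of W and M with a = -2.8, b = -1.47.
= (-2.8)²·108.6 + (-1.47)²·72 + 2·(-2.8)·(-1.47)·5.7
= 851.424 + 155.5848 + 46.9224 = 1053.9312.

σ²_V = 1053.9312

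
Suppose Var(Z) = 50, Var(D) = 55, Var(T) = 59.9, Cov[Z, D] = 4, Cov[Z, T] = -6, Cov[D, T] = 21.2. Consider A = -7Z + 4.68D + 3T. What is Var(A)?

Var(A) = 4778.948

Var(A) = a²·Var(Z) + b²·Var(D) + c²·Var(T) + 2ab·Cov[Z, D] + 2ac·Cov[Z, T] + 2bc·Cov[D, T], with a = -7, b = 4.68, c = 3.
= 2450 + 1204.632 + 539.1 + (-262.08) + 252 + 595.296
= 4778.948.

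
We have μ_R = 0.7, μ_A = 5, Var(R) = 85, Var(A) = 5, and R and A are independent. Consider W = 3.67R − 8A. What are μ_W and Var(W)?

μ_W = 3.67·μ_R + (-8)·μ_A = 3.67·0.7 + (-8)·5 = -37.431.
Var(W) = a²·Var(R) + b²·Var(A) + 2ab·Cov(R, A) with a = 3.67, b = -8.
Independence gives Cov(R, A) = 0.
= 3.67²·85 + (-8)²·5 + 2·3.67·(-8)·0
= 1144.8565 + 320 + 0 = 1464.8565.

μ_W = -37.431, Var(W) = 1464.8565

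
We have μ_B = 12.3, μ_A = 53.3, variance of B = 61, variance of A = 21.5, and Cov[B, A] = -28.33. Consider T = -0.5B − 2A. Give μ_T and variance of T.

μ_T = (-0.5)·μ_B + (-2)·μ_A = (-0.5)·12.3 + (-2)·53.3 = -112.75.
variance of T = a²·variance of B + b²·variance of A + 2ab·Cov[B, A] with a = -0.5, b = -2.
= (-0.5)²·61 + (-2)²·21.5 + 2·(-0.5)·(-2)·(-28.33)
= 15.25 + 86 + (-56.66) = 44.59.

μ_T = -112.75, variance of T = 44.59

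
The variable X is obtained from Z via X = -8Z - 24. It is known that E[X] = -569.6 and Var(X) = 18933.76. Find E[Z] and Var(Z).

E[Z] = 68.2, Var(Z) = 295.84

From X = -8Z - 24: E[X] = a·E[Z] + b, so E[Z] = (E[X] − b)/a = (-569.6 − (-24))/(-8) = 68.2.
Var(X) = a²·Var(Z), so Var(Z) = 18933.76/(-8)² = 295.84.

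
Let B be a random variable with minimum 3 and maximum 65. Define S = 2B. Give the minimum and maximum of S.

a = 2 > 0, so min(S) = a·min(B)+b = 2·3 = 6 and max(S) = 2·65 = 130.

min(S) = 6, max(S) = 130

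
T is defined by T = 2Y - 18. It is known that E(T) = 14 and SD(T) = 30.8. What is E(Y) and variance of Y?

E(Y) = 16, variance of Y = 237.16

From T = 2Y - 18: E(T) = a·E(Y) + b, so E(Y) = (E(T) − b)/a = (14 − (-18))/2 = 16.
variance of T = 30.8² = 948.64.
variance of T = a²·variance of Y, so variance of Y = 948.64/2² = 237.16.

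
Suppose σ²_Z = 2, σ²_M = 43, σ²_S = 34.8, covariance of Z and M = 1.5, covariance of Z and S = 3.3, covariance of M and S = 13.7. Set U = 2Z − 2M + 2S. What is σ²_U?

σ²_U = a²·σ²_Z + b²·σ²_M + c²·σ²_S + 2ab·covariance of Z and M + 2ac·covariance of Z and S + 2bc·covariance of M and S, with a = 2, b = -2, c = 2.
= 8 + 172 + 139.2 + (-12) + 26.4 + (-109.6)
= 224.

σ²_U = 224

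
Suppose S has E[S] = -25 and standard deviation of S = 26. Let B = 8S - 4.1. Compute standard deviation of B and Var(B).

standard deviation of B = 208, Var(B) = 43264

B = 8S - 4.1 is linear with a = 8, b = -4.1.
standard deviation of B = |a|·standard deviation of S = |8|·26 = 208.
Var(S) = 26² = 676.
Var(B) = a²·Var(S) = 8²·676 = 43264 (the additive constant -4.1 does not affect variance).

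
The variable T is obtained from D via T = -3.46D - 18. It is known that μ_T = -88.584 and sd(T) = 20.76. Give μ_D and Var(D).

μ_D = 20.4, Var(D) = 36

From T = -3.46D - 18: μ_T = a·μ_D + b, so μ_D = (μ_T − b)/a = (-88.584 − (-18))/(-3.46) = 20.4.
Var(T) = 20.76² = 430.9776.
Var(T) = a²·Var(D), so Var(D) = 430.9776/(-3.46)² = 36.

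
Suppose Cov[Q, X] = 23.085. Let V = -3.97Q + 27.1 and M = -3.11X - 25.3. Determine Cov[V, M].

Cov[V, M] = a·c·Cov[Q, X] = (-3.97)·(-3.11)·23.085 = 285.0235695. Additive constants drop out.

Cov[V, M] = 285.0235695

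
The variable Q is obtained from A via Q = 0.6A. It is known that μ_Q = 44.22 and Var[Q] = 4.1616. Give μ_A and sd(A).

From Q = 0.6A: μ_Q = a·μ_A + b, so μ_A = (μ_Q − b)/a = (44.22 − 0)/0.6 = 73.7.
sd(Q) = √4.1616 = 2.04.
sd(Q) = |a|·sd(A), so sd(A) = 2.04/|0.6| = 3.4.

μ_A = 73.7, sd(A) = 3.4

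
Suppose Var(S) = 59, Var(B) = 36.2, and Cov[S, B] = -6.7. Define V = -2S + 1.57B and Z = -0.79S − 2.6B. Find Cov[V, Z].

Cov[V, Z] = -81.07839

By bilinearity, Cov[V, Z] = ac·Var(S) + bd·Var(B) + (ad+bc)·Cov[S, B], with a=-2, b=1.57, c=-0.79, d=-2.6.
ac·Var(S) = (-2)·(-0.79)·59 = 93.22
bd·Var(B) = 1.57·(-2.6)·36.2 = -147.7684
(ad+bc)·Cov[S, B] = (3.9597)·(-6.7) = -26.52999
Cov[V, Z] = 93.22 + (-147.7684) + (-26.52999) = -81.07839.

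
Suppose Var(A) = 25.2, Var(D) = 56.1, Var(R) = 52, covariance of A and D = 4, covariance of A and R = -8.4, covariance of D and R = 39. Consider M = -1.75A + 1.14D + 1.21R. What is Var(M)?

Var(M) = a²·Var(A) + b²·Var(D) + c²·Var(R) + 2ab·covariance of A and D + 2ac·covariance of A and R + 2bc·covariance of D and R, with a = -1.75, b = 1.14, c = 1.21.
= 77.175 + 72.90756 + 76.1332 + (-15.96) + 35.574 + 107.5932
= 353.42296.

Var(M) = 353.42296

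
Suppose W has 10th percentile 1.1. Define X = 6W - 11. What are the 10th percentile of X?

Since a = 6 > 0 the transformation is increasing, so the 10th percentile of X = a·(P_{10} of W) + b = 6·1.1 + (-11) = -4.4.

10th percentile of X = -4.4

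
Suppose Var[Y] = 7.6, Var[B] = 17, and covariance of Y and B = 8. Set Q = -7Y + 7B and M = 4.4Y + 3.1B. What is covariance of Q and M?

By bilinearity, covariance of Q and M = ac·Var[Y] + bd·Var[B] + (ad+bc)·covariance of Y and B, with a=-7, b=7, c=4.4, d=3.1.
ac·Var[Y] = (-7)·4.4·7.6 = -234.08
bd·Var[B] = 7·3.1·17 = 368.9
(ad+bc)·covariance of Y and B = (9.1)·8 = 72.8
covariance of Q and M = -234.08 + 368.9 + 72.8 = 207.62.

covariance of Q and M = 207.62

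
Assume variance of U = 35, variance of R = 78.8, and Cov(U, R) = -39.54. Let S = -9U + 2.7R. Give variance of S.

variance of S = a²·variance of U + b²·variance of R + 2ab·Cov(U, R) with a = -9, b = 2.7.
= (-9)²·35 + 2.7²·78.8 + 2·(-9)·2.7·(-39.54)
= 2835 + 574.452 + 1921.644 = 5331.096.

variance of S = 5331.096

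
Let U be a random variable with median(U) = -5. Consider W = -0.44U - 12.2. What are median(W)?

median(W) = -10

A linear map preserves order up to sign, so median(W) = a·median(U) + b = (-0.44)·(-5) + (-12.2) = -10.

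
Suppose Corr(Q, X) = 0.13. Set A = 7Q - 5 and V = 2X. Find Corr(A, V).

Linear rescalings preserve correlation up to sign; here the slopes 7 and 2 have the same sign, so Corr(A, V) = Corr(Q, X) = 0.13.

Corr(A, V) = 0.13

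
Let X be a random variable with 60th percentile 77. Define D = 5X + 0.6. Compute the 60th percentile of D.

60th percentile of D = 385.6

Since a = 5 > 0 the transformation is increasing, so the 60th percentile of D = a·(P_{60} of X) + b = 5·77 + 0.6 = 385.6.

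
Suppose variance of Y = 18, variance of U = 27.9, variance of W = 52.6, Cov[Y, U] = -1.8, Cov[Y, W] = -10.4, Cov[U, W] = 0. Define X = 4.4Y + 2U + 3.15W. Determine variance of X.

variance of X = a²·variance of Y + b²·variance of U + c²·variance of W + 2ab·Cov[Y, U] + 2ac·Cov[Y, W] + 2bc·Cov[U, W], with a = 4.4, b = 2, c = 3.15.
= 348.48 + 111.6 + 521.9235 + (-31.68) + (-288.288) + 0
= 662.0355.

variance of X = 662.0355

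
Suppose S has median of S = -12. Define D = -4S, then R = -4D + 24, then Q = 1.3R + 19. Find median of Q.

median of Q = -199.4

median of D = (-4)·(-12) = 48.
median of R = (-4)·48 + 24 = -168.
median of Q = 1.3·(-168) + 19 = -199.4.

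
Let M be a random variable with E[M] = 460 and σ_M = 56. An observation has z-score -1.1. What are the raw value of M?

M = 398.4

M = E[M] + z·σ_M = 460 + (-1.1)·56 = 398.4.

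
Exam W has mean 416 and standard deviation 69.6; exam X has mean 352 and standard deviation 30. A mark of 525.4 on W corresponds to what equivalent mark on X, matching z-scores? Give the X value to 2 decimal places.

z = (525.4 − 416)/69.6 ≈ 1.5718.
X = 352 + z·30 = 352 + (525.4 − 416)·30/69.6 ≈ 399.16.

X = 399.16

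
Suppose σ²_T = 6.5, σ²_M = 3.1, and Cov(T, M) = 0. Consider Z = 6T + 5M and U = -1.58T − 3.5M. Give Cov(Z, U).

By bilinearity, Cov(Z, U) = ac·σ²_T + bd·σ²_M + (ad+bc)·Cov(T, M), with a=6, b=5, c=-1.58, d=-3.5.
ac·σ²_T = 6·(-1.58)·6.5 = -61.62
bd·σ²_M = 5·(-3.5)·3.1 = -54.25
(ad+bc)·Cov(T, M) = (-28.9)·0 = 0
Cov(Z, U) = -61.62 + (-54.25) + 0 = -115.87.

Cov(Z, U) = -115.87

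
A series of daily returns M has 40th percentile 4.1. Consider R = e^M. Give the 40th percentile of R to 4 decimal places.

40th percentile of R = 60.3403

e^M is increasing, so P_{40}(R) = g(P_{40}(M)) ≈ 60.3403.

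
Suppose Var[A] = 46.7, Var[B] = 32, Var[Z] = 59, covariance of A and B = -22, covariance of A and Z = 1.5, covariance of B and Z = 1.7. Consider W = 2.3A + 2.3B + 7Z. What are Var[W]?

Var[W] = 3177.603

Var[W] = a²·Var[A] + b²·Var[B] + c²·Var[Z] + 2ab·covariance of A and B + 2ac·covariance of A and Z + 2bc·covariance of B and Z, with a = 2.3, b = 2.3, c = 7.
= 247.043 + 169.28 + 2891 + (-232.76) + 48.3 + 54.74
= 3177.603.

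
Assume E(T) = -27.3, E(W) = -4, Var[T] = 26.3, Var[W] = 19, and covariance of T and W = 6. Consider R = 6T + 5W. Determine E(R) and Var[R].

E(R) = -183.8, Var[R] = 1781.8

E(R) = 6·E(T) + 5·E(W) = 6·(-27.3) + 5·(-4) = -183.8.
Var[R] = a²·Var[T] + b²·Var[W] + 2ab·covariance of T and W with a = 6, b = 5.
= 6²·26.3 + 5²·19 + 2·6·5·6
= 946.8 + 475 + 360 = 1781.8.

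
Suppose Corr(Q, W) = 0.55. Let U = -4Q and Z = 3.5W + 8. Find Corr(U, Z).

Corr(U, Z) = -0.55

Linear rescalings preserve |correlation|; the slopes -4 and 3.5 have opposite signs, so the correlation flips sign: Corr(U, Z) = −Corr(Q, W) = -0.55.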